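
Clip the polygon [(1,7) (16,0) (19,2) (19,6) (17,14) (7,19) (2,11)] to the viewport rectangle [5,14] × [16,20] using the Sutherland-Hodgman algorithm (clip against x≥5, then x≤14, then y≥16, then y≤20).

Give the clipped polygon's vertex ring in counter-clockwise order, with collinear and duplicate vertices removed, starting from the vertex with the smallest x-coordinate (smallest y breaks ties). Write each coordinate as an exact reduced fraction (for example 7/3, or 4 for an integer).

Clipped polygon: [(41/8,16) (13,16) (7,19)]

1. After x ≥ 5: [(5,77/15) (16,0) (19,2) (19,6) (17,14) (7,19) (5,79/5)]
2. After x ≤ 14: [(5,77/15) (14,14/15) (14,31/2) (7,19) (5,79/5)]
3. After y ≥ 16: [(13,16) (7,19) (41/8,16)]
4. After y ≤ 20: [(13,16) (7,19) (41/8,16)]
5. Canonical ring: [(41/8,16) (13,16) (7,19)]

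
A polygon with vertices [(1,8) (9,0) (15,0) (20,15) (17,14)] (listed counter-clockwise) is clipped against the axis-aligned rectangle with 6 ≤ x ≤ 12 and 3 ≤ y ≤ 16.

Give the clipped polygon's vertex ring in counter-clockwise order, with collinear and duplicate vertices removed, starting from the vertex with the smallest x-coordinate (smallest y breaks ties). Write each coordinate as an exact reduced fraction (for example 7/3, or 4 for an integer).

Clipped polygon: [(6,3) (12,3) (12,97/8) (6,79/8)]

1. After x ≥ 6: [(6,79/8) (6,3) (9,0) (15,0) (20,15) (17,14)]
2. After x ≤ 12: [(12,97/8) (6,79/8) (6,3) (9,0) (12,0)]
3. After y ≥ 3: [(12,3) (12,97/8) (6,79/8) (6,3) (6,3)]
4. After y ≤ 16: [(12,3) (12,97/8) (6,79/8) (6,3) (6,3)]
5. Canonical ring: [(6,3) (12,3) (12,97/8) (6,79/8)]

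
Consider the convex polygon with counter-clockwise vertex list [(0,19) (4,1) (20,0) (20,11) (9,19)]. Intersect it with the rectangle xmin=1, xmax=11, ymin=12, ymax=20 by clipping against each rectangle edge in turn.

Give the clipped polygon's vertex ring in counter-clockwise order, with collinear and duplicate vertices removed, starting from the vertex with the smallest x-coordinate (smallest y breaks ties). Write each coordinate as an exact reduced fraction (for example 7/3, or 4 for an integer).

1. After x ≥ 1: [(1,19) (1,29/2) (4,1) (20,0) (20,11) (9,19)]
2. After x ≤ 11: [(1,19) (1,29/2) (4,1) (11,9/16) (11,193/11) (9,19)]
3. After y ≥ 12: [(1,19) (1,29/2) (14/9,12) (11,12) (11,193/11) (9,19)]
4. After y ≤ 20: [(1,19) (1,29/2) (14/9,12) (11,12) (11,193/11) (9,19)]
5. Canonical ring: [(1,29/2) (14/9,12) (11,12) (11,193/11) (9,19) (1,19)]

Clipped polygon: [(1,29/2) (14/9,12) (11,12) (11,193/11) (9,19) (1,19)]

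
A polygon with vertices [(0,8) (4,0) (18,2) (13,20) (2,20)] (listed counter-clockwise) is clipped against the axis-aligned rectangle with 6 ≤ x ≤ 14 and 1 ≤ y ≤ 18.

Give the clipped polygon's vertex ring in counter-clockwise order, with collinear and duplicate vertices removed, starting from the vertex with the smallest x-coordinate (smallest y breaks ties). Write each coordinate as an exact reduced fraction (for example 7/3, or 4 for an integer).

Clipped polygon: [(6,1) (11,1) (14,10/7) (14,82/5) (122/9,18) (6,18)]

1. After x ≥ 6: [(6,2/7) (18,2) (13,20) (6,20)]
2. After x ≤ 14: [(6,2/7) (14,10/7) (14,82/5) (13,20) (6,20)]
3. After y ≥ 1: [(6,1) (11,1) (14,10/7) (14,82/5) (13,20) (6,20)]
4. After y ≤ 18: [(6,18) (6,1) (11,1) (14,10/7) (14,82/5) (122/9,18)]
5. Canonical ring: [(6,1) (11,1) (14,10/7) (14,82/5) (122/9,18) (6,18)]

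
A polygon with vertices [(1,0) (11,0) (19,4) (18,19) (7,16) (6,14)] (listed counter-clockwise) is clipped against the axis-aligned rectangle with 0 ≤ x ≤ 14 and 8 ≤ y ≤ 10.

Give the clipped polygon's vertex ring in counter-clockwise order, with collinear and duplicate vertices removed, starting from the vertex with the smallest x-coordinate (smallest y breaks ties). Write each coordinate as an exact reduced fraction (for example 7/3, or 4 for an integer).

Clipped polygon: [(27/7,8) (14,8) (14,10) (32/7,10)]

1. After x ≥ 0: [(1,0) (11,0) (19,4) (18,19) (7,16) (6,14)]
2. After x ≤ 14: [(1,0) (11,0) (14,3/2) (14,197/11) (7,16) (6,14)]
3. After y ≥ 8: [(27/7,8) (14,8) (14,197/11) (7,16) (6,14)]
4. After y ≤ 10: [(32/7,10) (27/7,8) (14,8) (14,10)]
5. Canonical ring: [(27/7,8) (14,8) (14,10) (32/7,10)]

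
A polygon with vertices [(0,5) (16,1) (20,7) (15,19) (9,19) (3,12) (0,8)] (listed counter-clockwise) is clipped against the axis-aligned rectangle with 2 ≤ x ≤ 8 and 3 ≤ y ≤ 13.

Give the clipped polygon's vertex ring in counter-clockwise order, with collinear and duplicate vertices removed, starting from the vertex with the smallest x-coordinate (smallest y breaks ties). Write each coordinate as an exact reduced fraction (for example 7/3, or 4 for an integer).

Clipped polygon: [(2,9/2) (8,3) (8,13) (27/7,13) (3,12) (2,32/3)]

1. After x ≥ 2: [(2,9/2) (16,1) (20,7) (15,19) (9,19) (3,12) (2,32/3)]
2. After x ≤ 8: [(2,9/2) (8,3) (8,107/6) (3,12) (2,32/3)]
3. After y ≥ 3: [(2,9/2) (8,3) (8,107/6) (3,12) (2,32/3)]
4. After y ≤ 13: [(2,9/2) (8,3) (8,13) (27/7,13) (3,12) (2,32/3)]
5. Canonical ring: [(2,9/2) (8,3) (8,13) (27/7,13) (3,12) (2,32/3)]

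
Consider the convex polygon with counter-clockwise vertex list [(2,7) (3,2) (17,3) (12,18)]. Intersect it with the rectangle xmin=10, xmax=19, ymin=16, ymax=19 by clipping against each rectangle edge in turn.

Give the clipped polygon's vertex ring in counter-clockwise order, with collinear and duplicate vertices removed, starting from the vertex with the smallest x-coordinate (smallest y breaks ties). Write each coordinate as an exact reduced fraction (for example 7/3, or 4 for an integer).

1. After x ≥ 10: [(10,79/5) (10,5/2) (17,3) (12,18)]
2. After x ≤ 19: [(10,79/5) (10,5/2) (17,3) (12,18)]
3. After y ≥ 16: [(112/11,16) (38/3,16) (12,18)]
4. After y ≤ 19: [(112/11,16) (38/3,16) (12,18)]
5. Canonical ring: [(112/11,16) (38/3,16) (12,18)]

Clipped polygon: [(112/11,16) (38/3,16) (12,18)]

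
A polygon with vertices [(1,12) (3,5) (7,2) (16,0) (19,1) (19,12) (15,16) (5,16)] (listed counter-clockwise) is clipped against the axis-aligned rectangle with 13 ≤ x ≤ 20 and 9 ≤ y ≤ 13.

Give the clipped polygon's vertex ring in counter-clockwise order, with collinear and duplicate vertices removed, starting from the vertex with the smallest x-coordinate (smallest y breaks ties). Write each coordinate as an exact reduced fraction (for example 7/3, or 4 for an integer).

1. After x ≥ 13: [(13,2/3) (16,0) (19,1) (19,12) (15,16) (13,16)]
2. After x ≤ 20: [(13,2/3) (16,0) (19,1) (19,12) (15,16) (13,16)]
3. After y ≥ 9: [(13,9) (19,9) (19,12) (15,16) (13,16)]
4. After y ≤ 13: [(13,13) (13,9) (19,9) (19,12) (18,13)]
5. Canonical ring: [(13,9) (19,9) (19,12) (18,13) (13,13)]

Clipped polygon: [(13,9) (19,9) (19,12) (18,13) (13,13)]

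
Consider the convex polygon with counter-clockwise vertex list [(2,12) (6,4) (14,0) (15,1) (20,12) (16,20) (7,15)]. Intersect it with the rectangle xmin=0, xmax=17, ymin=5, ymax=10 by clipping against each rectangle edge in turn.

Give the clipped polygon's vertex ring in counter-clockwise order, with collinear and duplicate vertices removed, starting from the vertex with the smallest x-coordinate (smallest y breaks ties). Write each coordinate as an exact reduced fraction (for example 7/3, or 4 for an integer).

Clipped polygon: [(3,10) (11/2,5) (185/11,5) (17,27/5) (17,10)]

1. After x ≥ 0: [(2,12) (6,4) (14,0) (15,1) (20,12) (16,20) (7,15)]
2. After x ≤ 17: [(2,12) (6,4) (14,0) (15,1) (17,27/5) (17,18) (16,20) (7,15)]
3. After y ≥ 5: [(2,12) (11/2,5) (185/11,5) (17,27/5) (17,18) (16,20) (7,15)]
4. After y ≤ 10: [(3,10) (11/2,5) (185/11,5) (17,27/5) (17,10)]
5. Canonical ring: [(3,10) (11/2,5) (185/11,5) (17,27/5) (17,10)]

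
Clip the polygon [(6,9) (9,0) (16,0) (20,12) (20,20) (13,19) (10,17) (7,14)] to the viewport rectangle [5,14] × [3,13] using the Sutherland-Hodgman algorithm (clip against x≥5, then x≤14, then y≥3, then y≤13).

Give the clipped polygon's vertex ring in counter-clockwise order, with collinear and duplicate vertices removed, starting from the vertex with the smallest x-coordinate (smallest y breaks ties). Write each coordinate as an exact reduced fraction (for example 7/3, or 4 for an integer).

Clipped polygon: [(6,9) (8,3) (14,3) (14,13) (34/5,13)]

1. After x ≥ 5: [(6,9) (9,0) (16,0) (20,12) (20,20) (13,19) (10,17) (7,14)]
2. After x ≤ 14: [(6,9) (9,0) (14,0) (14,134/7) (13,19) (10,17) (7,14)]
3. After y ≥ 3: [(6,9) (8,3) (14,3) (14,134/7) (13,19) (10,17) (7,14)]
4. After y ≤ 13: [(34/5,13) (6,9) (8,3) (14,3) (14,13)]
5. Canonical ring: [(6,9) (8,3) (14,3) (14,13) (34/5,13)]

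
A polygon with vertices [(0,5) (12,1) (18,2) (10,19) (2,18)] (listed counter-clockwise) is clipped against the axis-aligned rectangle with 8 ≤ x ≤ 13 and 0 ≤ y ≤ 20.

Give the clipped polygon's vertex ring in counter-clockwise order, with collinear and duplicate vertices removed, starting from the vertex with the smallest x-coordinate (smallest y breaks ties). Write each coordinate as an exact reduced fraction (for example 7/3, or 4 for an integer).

Clipped polygon: [(8,7/3) (12,1) (13,7/6) (13,101/8) (10,19) (8,75/4)]

1. After x ≥ 8: [(8,7/3) (12,1) (18,2) (10,19) (8,75/4)]
2. After x ≤ 13: [(8,7/3) (12,1) (13,7/6) (13,101/8) (10,19) (8,75/4)]
3. After y ≥ 0: [(8,7/3) (12,1) (13,7/6) (13,101/8) (10,19) (8,75/4)]
4. After y ≤ 20: [(8,7/3) (12,1) (13,7/6) (13,101/8) (10,19) (8,75/4)]
5. Canonical ring: [(8,7/3) (12,1) (13,7/6) (13,101/8) (10,19) (8,75/4)]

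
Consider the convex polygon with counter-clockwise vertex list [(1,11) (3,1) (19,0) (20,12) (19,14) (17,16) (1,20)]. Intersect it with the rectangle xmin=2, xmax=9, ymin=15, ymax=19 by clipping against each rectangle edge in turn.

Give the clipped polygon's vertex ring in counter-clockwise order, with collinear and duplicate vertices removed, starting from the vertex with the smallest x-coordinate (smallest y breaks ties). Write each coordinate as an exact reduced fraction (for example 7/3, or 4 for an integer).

Clipped polygon: [(2,15) (9,15) (9,18) (5,19) (2,19)]

1. After x ≥ 2: [(2,6) (3,1) (19,0) (20,12) (19,14) (17,16) (2,79/4)]
2. After x ≤ 9: [(2,6) (3,1) (9,5/8) (9,18) (2,79/4)]
3. After y ≥ 15: [(2,15) (9,15) (9,18) (2,79/4)]
4. After y ≤ 19: [(2,19) (2,15) (9,15) (9,18) (5,19)]
5. Canonical ring: [(2,15) (9,15) (9,18) (5,19) (2,19)]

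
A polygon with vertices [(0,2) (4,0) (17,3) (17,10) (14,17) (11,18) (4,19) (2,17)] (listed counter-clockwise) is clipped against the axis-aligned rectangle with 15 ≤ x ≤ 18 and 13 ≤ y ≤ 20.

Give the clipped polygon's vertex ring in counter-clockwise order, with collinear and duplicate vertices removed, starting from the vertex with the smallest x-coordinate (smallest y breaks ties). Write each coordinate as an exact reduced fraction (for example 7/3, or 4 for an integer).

Clipped polygon: [(15,13) (110/7,13) (15,44/3)]

1. After x ≥ 15: [(15,33/13) (17,3) (17,10) (15,44/3)]
2. After x ≤ 18: [(15,33/13) (17,3) (17,10) (15,44/3)]
3. After y ≥ 13: [(15,13) (110/7,13) (15,44/3)]
4. After y ≤ 20: [(15,13) (110/7,13) (15,44/3)]
5. Canonical ring: [(15,13) (110/7,13) (15,44/3)]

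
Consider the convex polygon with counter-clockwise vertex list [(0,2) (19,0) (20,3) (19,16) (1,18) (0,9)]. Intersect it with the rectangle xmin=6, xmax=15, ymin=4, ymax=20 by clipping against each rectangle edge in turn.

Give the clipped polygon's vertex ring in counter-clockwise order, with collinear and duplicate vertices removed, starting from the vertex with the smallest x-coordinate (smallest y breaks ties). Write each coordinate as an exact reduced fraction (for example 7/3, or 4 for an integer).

Clipped polygon: [(6,4) (15,4) (15,148/9) (6,157/9)]

1. After x ≥ 6: [(6,26/19) (19,0) (20,3) (19,16) (6,157/9)]
2. After x ≤ 15: [(6,26/19) (15,8/19) (15,148/9) (6,157/9)]
3. After y ≥ 4: [(6,4) (15,4) (15,148/9) (6,157/9)]
4. After y ≤ 20: [(6,4) (15,4) (15,148/9) (6,157/9)]
5. Canonical ring: [(6,4) (15,4) (15,148/9) (6,157/9)]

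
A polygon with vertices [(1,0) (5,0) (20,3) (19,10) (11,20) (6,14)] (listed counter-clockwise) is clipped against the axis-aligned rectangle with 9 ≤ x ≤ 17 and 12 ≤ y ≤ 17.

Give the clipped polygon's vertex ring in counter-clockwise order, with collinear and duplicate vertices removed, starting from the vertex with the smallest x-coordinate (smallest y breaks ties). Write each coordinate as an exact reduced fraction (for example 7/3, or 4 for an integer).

Clipped polygon: [(9,12) (17,12) (17,25/2) (67/5,17) (9,17)]

1. After x ≥ 9: [(9,4/5) (20,3) (19,10) (11,20) (9,88/5)]
2. After x ≤ 17: [(9,4/5) (17,12/5) (17,25/2) (11,20) (9,88/5)]
3. After y ≥ 12: [(9,12) (17,12) (17,25/2) (11,20) (9,88/5)]
4. After y ≤ 17: [(9,17) (9,12) (17,12) (17,25/2) (67/5,17)]
5. Canonical ring: [(9,12) (17,12) (17,25/2) (67/5,17) (9,17)]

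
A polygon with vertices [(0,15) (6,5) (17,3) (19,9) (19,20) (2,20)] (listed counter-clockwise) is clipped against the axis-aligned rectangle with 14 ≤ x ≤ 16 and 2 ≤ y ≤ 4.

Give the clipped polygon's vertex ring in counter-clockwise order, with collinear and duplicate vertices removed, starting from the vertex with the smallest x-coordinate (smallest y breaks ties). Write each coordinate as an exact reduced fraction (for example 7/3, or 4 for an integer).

1. After x ≥ 14: [(14,39/11) (17,3) (19,9) (19,20) (14,20)]
2. After x ≤ 16: [(14,39/11) (16,35/11) (16,20) (14,20)]
3. After y ≥ 2: [(14,39/11) (16,35/11) (16,20) (14,20)]
4. After y ≤ 4: [(14,4) (14,39/11) (16,35/11) (16,4)]
5. Canonical ring: [(14,39/11) (16,35/11) (16,4) (14,4)]

Clipped polygon: [(14,39/11) (16,35/11) (16,4) (14,4)]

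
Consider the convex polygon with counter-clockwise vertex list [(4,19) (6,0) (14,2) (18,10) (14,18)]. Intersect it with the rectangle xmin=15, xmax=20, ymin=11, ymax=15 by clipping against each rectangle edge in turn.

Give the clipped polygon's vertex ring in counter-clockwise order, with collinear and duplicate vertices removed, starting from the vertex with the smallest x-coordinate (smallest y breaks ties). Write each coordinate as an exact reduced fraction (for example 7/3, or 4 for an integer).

1. After x ≥ 15: [(15,4) (18,10) (15,16)]
2. After x ≤ 20: [(15,4) (18,10) (15,16)]
3. After y ≥ 11: [(15,11) (35/2,11) (15,16)]
4. After y ≤ 15: [(15,15) (15,11) (35/2,11) (31/2,15)]
5. Canonical ring: [(15,11) (35/2,11) (31/2,15) (15,15)]

Clipped polygon: [(15,11) (35/2,11) (31/2,15) (15,15)]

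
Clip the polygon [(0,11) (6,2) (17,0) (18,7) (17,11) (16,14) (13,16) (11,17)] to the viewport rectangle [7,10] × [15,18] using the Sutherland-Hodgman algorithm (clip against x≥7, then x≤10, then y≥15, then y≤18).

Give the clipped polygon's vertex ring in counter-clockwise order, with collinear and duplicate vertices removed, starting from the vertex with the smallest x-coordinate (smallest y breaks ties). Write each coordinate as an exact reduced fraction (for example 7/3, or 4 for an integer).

1. After x ≥ 7: [(7,163/11) (7,20/11) (17,0) (18,7) (17,11) (16,14) (13,16) (11,17)]
2. After x ≤ 10: [(10,181/11) (7,163/11) (7,20/11) (10,14/11)]
3. After y ≥ 15: [(10,15) (10,181/11) (22/3,15)]
4. After y ≤ 18: [(10,15) (10,181/11) (22/3,15)]
5. Canonical ring: [(22/3,15) (10,15) (10,181/11)]

Clipped polygon: [(22/3,15) (10,15) (10,181/11)]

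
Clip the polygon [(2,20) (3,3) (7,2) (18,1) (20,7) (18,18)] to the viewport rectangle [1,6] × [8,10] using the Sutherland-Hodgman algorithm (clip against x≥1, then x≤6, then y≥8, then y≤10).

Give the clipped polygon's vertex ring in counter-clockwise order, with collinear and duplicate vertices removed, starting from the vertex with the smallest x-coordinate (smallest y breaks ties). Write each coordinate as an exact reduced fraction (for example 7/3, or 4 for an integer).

1. After x ≥ 1: [(2,20) (3,3) (7,2) (18,1) (20,7) (18,18)]
2. After x ≤ 6: [(6,39/2) (2,20) (3,3) (6,9/4)]
3. After y ≥ 8: [(6,8) (6,39/2) (2,20) (46/17,8)]
4. After y ≤ 10: [(6,8) (6,10) (44/17,10) (46/17,8)]
5. Canonical ring: [(44/17,10) (46/17,8) (6,8) (6,10)]

Clipped polygon: [(44/17,10) (46/17,8) (6,8) (6,10)]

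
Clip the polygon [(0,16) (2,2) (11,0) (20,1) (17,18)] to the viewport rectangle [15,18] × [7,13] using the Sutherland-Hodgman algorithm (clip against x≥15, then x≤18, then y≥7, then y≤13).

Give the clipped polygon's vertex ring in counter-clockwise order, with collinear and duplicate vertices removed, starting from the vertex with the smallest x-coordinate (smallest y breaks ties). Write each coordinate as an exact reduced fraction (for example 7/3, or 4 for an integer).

1. After x ≥ 15: [(15,302/17) (15,4/9) (20,1) (17,18)]
2. After x ≤ 18: [(15,302/17) (15,4/9) (18,7/9) (18,37/3) (17,18)]
3. After y ≥ 7: [(15,302/17) (15,7) (18,7) (18,37/3) (17,18)]
4. After y ≤ 13: [(15,13) (15,7) (18,7) (18,37/3) (304/17,13)]
5. Canonical ring: [(15,7) (18,7) (18,37/3) (304/17,13) (15,13)]

Clipped polygon: [(15,7) (18,7) (18,37/3) (304/17,13) (15,13)]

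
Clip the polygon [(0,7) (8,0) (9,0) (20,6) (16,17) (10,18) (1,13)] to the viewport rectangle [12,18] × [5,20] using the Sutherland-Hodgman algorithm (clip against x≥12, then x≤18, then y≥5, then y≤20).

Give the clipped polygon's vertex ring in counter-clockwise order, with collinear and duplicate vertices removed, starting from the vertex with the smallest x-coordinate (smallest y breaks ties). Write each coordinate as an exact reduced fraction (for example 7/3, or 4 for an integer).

1. After x ≥ 12: [(12,18/11) (20,6) (16,17) (12,53/3)]
2. After x ≤ 18: [(12,18/11) (18,54/11) (18,23/2) (16,17) (12,53/3)]
3. After y ≥ 5: [(12,5) (18,5) (18,23/2) (16,17) (12,53/3)]
4. After y ≤ 20: [(12,5) (18,5) (18,23/2) (16,17) (12,53/3)]
5. Canonical ring: [(12,5) (18,5) (18,23/2) (16,17) (12,53/3)]

Clipped polygon: [(12,5) (18,5) (18,23/2) (16,17) (12,53/3)]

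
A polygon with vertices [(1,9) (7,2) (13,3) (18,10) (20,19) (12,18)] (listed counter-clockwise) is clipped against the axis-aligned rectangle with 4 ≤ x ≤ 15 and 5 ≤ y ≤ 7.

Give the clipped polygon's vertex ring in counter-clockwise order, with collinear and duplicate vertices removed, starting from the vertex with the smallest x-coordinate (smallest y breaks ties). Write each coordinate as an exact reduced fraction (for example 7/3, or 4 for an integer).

Clipped polygon: [(4,11/2) (31/7,5) (101/7,5) (15,29/5) (15,7) (4,7)]

1. After x ≥ 4: [(4,126/11) (4,11/2) (7,2) (13,3) (18,10) (20,19) (12,18)]
2. After x ≤ 15: [(4,126/11) (4,11/2) (7,2) (13,3) (15,29/5) (15,147/8) (12,18)]
3. After y ≥ 5: [(4,126/11) (4,11/2) (31/7,5) (101/7,5) (15,29/5) (15,147/8) (12,18)]
4. After y ≤ 7: [(4,7) (4,11/2) (31/7,5) (101/7,5) (15,29/5) (15,7)]
5. Canonical ring: [(4,11/2) (31/7,5) (101/7,5) (15,29/5) (15,7) (4,7)]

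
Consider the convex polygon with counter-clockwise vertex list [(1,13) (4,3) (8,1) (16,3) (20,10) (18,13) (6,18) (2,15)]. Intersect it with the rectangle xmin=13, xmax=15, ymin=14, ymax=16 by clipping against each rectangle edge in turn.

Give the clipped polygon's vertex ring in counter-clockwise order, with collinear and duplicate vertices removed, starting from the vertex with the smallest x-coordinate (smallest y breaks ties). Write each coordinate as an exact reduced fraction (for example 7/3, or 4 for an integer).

1. After x ≥ 13: [(13,9/4) (16,3) (20,10) (18,13) (13,181/12)]
2. After x ≤ 15: [(13,9/4) (15,11/4) (15,57/4) (13,181/12)]
3. After y ≥ 14: [(13,14) (15,14) (15,57/4) (13,181/12)]
4. After y ≤ 16: [(13,14) (15,14) (15,57/4) (13,181/12)]
5. Canonical ring: [(13,14) (15,14) (15,57/4) (13,181/12)]

Clipped polygon: [(13,14) (15,14) (15,57/4) (13,181/12)]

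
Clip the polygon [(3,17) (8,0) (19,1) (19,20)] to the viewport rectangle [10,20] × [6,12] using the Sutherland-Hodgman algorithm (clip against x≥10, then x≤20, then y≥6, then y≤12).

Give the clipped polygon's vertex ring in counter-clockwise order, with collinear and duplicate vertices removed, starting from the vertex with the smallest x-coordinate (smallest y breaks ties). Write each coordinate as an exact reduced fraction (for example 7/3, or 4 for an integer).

Clipped polygon: [(10,6) (19,6) (19,12) (10,12)]

1. After x ≥ 10: [(10,293/16) (10,2/11) (19,1) (19,20)]
2. After x ≤ 20: [(10,293/16) (10,2/11) (19,1) (19,20)]
3. After y ≥ 6: [(10,293/16) (10,6) (19,6) (19,20)]
4. After y ≤ 12: [(10,12) (10,6) (19,6) (19,12)]
5. Canonical ring: [(10,6) (19,6) (19,12) (10,12)]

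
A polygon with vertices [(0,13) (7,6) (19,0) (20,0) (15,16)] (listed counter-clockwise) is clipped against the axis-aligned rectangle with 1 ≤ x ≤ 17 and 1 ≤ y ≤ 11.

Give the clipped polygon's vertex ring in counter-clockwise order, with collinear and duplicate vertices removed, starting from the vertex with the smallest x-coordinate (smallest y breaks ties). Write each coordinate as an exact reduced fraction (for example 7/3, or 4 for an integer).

Clipped polygon: [(2,11) (7,6) (17,1) (17,48/5) (265/16,11)]

1. After x ≥ 1: [(1,66/5) (1,12) (7,6) (19,0) (20,0) (15,16)]
2. After x ≤ 17: [(1,66/5) (1,12) (7,6) (17,1) (17,48/5) (15,16)]
3. After y ≥ 1: [(1,66/5) (1,12) (7,6) (17,1) (17,48/5) (15,16)]
4. After y ≤ 11: [(2,11) (7,6) (17,1) (17,48/5) (265/16,11)]
5. Canonical ring: [(2,11) (7,6) (17,1) (17,48/5) (265/16,11)]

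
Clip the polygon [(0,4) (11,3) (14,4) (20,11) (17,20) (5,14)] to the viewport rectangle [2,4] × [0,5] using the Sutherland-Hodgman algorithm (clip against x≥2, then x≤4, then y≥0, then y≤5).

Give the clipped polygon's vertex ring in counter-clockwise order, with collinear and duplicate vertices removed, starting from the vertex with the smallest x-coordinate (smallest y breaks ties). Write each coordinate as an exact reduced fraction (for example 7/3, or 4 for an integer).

1. After x ≥ 2: [(2,8) (2,42/11) (11,3) (14,4) (20,11) (17,20) (5,14)]
2. After x ≤ 4: [(4,12) (2,8) (2,42/11) (4,40/11)]
3. After y ≥ 0: [(4,12) (2,8) (2,42/11) (4,40/11)]
4. After y ≤ 5: [(4,5) (2,5) (2,42/11) (4,40/11)]
5. Canonical ring: [(2,42/11) (4,40/11) (4,5) (2,5)]

Clipped polygon: [(2,42/11) (4,40/11) (4,5) (2,5)]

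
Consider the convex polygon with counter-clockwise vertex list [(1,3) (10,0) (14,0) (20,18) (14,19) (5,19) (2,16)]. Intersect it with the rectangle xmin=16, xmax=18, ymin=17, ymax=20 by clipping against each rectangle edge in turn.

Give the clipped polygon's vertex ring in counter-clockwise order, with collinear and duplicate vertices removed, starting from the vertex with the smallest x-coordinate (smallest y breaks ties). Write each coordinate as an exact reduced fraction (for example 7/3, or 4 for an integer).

1. After x ≥ 16: [(16,6) (20,18) (16,56/3)]
2. After x ≤ 18: [(16,6) (18,12) (18,55/3) (16,56/3)]
3. After y ≥ 17: [(16,17) (18,17) (18,55/3) (16,56/3)]
4. After y ≤ 20: [(16,17) (18,17) (18,55/3) (16,56/3)]
5. Canonical ring: [(16,17) (18,17) (18,55/3) (16,56/3)]

Clipped polygon: [(16,17) (18,17) (18,55/3) (16,56/3)]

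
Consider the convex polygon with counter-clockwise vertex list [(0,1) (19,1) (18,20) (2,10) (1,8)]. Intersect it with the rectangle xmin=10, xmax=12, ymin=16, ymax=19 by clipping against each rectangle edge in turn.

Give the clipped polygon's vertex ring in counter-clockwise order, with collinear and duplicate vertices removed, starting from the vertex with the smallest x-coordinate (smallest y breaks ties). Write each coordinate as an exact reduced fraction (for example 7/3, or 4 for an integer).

Clipped polygon: [(58/5,16) (12,16) (12,65/4)]

1. After x ≥ 10: [(10,1) (19,1) (18,20) (10,15)]
2. After x ≤ 12: [(10,1) (12,1) (12,65/4) (10,15)]
3. After y ≥ 16: [(12,16) (12,65/4) (58/5,16)]
4. After y ≤ 19: [(12,16) (12,65/4) (58/5,16)]
5. Canonical ring: [(58/5,16) (12,16) (12,65/4)]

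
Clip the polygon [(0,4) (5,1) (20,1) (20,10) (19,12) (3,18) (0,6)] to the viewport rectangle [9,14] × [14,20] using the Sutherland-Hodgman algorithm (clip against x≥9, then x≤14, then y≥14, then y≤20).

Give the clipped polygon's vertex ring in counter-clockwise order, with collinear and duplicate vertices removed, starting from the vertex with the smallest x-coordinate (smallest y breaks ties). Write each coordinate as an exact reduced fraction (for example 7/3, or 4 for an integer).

Clipped polygon: [(9,14) (41/3,14) (9,63/4)]

1. After x ≥ 9: [(9,1) (20,1) (20,10) (19,12) (9,63/4)]
2. After x ≤ 14: [(9,1) (14,1) (14,111/8) (9,63/4)]
3. After y ≥ 14: [(9,14) (41/3,14) (9,63/4)]
4. After y ≤ 20: [(9,14) (41/3,14) (9,63/4)]
5. Canonical ring: [(9,14) (41/3,14) (9,63/4)]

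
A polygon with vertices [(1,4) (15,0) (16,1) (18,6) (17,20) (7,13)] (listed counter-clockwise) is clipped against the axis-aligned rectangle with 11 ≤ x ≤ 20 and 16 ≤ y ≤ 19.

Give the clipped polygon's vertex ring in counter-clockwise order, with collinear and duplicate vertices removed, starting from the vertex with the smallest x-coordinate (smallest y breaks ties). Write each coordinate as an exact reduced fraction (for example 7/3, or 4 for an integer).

Clipped polygon: [(79/7,16) (121/7,16) (239/14,19) (109/7,19)]

1. After x ≥ 11: [(11,8/7) (15,0) (16,1) (18,6) (17,20) (11,79/5)]
2. After x ≤ 20: [(11,8/7) (15,0) (16,1) (18,6) (17,20) (11,79/5)]
3. After y ≥ 16: [(121/7,16) (17,20) (79/7,16)]
4. After y ≤ 19: [(121/7,16) (239/14,19) (109/7,19) (79/7,16)]
5. Canonical ring: [(79/7,16) (121/7,16) (239/14,19) (109/7,19)]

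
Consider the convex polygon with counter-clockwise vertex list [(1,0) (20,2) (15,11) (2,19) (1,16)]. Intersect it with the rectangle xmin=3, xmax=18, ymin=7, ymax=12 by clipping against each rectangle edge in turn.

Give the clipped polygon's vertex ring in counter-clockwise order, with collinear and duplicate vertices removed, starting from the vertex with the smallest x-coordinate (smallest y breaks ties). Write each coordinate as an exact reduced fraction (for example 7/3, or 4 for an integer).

1. After x ≥ 3: [(3,4/19) (20,2) (15,11) (3,239/13)]
2. After x ≤ 18: [(3,4/19) (18,34/19) (18,28/5) (15,11) (3,239/13)]
3. After y ≥ 7: [(3,7) (155/9,7) (15,11) (3,239/13)]
4. After y ≤ 12: [(3,12) (3,7) (155/9,7) (15,11) (107/8,12)]
5. Canonical ring: [(3,7) (155/9,7) (15,11) (107/8,12) (3,12)]

Clipped polygon: [(3,7) (155/9,7) (15,11) (107/8,12) (3,12)]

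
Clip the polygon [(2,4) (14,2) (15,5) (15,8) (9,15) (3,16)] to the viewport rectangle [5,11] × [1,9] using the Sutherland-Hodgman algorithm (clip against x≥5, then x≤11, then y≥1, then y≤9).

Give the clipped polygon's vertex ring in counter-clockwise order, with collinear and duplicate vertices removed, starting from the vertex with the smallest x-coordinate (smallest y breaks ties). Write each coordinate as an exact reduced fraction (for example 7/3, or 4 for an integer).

1. After x ≥ 5: [(5,7/2) (14,2) (15,5) (15,8) (9,15) (5,47/3)]
2. After x ≤ 11: [(5,7/2) (11,5/2) (11,38/3) (9,15) (5,47/3)]
3. After y ≥ 1: [(5,7/2) (11,5/2) (11,38/3) (9,15) (5,47/3)]
4. After y ≤ 9: [(5,9) (5,7/2) (11,5/2) (11,9)]
5. Canonical ring: [(5,7/2) (11,5/2) (11,9) (5,9)]

Clipped polygon: [(5,7/2) (11,5/2) (11,9) (5,9)]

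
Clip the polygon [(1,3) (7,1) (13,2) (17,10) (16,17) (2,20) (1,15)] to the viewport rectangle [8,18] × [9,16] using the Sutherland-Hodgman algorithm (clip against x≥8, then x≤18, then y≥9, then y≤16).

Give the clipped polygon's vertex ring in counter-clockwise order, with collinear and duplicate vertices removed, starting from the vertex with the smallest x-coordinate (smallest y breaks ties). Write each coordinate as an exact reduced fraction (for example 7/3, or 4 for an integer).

1. After x ≥ 8: [(8,7/6) (13,2) (17,10) (16,17) (8,131/7)]
2. After x ≤ 18: [(8,7/6) (13,2) (17,10) (16,17) (8,131/7)]
3. After y ≥ 9: [(8,9) (33/2,9) (17,10) (16,17) (8,131/7)]
4. After y ≤ 16: [(8,16) (8,9) (33/2,9) (17,10) (113/7,16)]
5. Canonical ring: [(8,9) (33/2,9) (17,10) (113/7,16) (8,16)]

Clipped polygon: [(8,9) (33/2,9) (17,10) (113/7,16) (8,16)]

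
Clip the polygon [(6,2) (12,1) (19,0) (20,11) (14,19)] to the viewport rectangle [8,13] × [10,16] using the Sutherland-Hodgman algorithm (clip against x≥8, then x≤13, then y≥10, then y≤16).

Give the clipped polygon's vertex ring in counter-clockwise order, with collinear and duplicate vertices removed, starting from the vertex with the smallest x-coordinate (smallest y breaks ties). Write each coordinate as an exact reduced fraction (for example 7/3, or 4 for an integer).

Clipped polygon: [(166/17,10) (13,10) (13,16) (214/17,16)]

1. After x ≥ 8: [(8,25/4) (8,5/3) (12,1) (19,0) (20,11) (14,19)]
2. After x ≤ 13: [(13,135/8) (8,25/4) (8,5/3) (12,1) (13,6/7)]
3. After y ≥ 10: [(13,10) (13,135/8) (166/17,10)]
4. After y ≤ 16: [(13,10) (13,16) (214/17,16) (166/17,10)]
5. Canonical ring: [(166/17,10) (13,10) (13,16) (214/17,16)]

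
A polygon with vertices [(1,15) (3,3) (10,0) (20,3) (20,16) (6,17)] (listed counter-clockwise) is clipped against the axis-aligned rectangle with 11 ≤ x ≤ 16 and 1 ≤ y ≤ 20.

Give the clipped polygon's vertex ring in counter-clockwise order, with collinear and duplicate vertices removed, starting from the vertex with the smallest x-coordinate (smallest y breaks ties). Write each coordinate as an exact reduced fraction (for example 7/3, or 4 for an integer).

1. After x ≥ 11: [(11,3/10) (20,3) (20,16) (11,233/14)]
2. After x ≤ 16: [(11,3/10) (16,9/5) (16,114/7) (11,233/14)]
3. After y ≥ 1: [(11,1) (40/3,1) (16,9/5) (16,114/7) (11,233/14)]
4. After y ≤ 20: [(11,1) (40/3,1) (16,9/5) (16,114/7) (11,233/14)]
5. Canonical ring: [(11,1) (40/3,1) (16,9/5) (16,114/7) (11,233/14)]

Clipped polygon: [(11,1) (40/3,1) (16,9/5) (16,114/7) (11,233/14)]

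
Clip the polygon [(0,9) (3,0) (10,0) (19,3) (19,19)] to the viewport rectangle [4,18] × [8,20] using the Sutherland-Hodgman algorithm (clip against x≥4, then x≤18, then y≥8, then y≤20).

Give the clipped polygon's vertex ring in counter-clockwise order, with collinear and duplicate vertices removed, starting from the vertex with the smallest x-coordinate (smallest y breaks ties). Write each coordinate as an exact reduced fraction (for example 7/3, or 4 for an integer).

1. After x ≥ 4: [(4,211/19) (4,0) (10,0) (19,3) (19,19)]
2. After x ≤ 18: [(18,351/19) (4,211/19) (4,0) (10,0) (18,8/3)]
3. After y ≥ 8: [(18,8) (18,351/19) (4,211/19) (4,8)]
4. After y ≤ 20: [(18,8) (18,351/19) (4,211/19) (4,8)]
5. Canonical ring: [(4,8) (18,8) (18,351/19) (4,211/19)]

Clipped polygon: [(4,8) (18,8) (18,351/19) (4,211/19)]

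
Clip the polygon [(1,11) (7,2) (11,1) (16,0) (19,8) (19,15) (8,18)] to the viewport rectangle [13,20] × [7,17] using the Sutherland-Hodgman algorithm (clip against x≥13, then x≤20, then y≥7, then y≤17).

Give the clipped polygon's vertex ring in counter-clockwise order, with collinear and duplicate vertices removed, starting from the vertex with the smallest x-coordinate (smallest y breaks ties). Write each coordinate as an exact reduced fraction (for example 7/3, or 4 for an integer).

Clipped polygon: [(13,7) (149/8,7) (19,8) (19,15) (13,183/11)]

1. After x ≥ 13: [(13,3/5) (16,0) (19,8) (19,15) (13,183/11)]
2. After x ≤ 20: [(13,3/5) (16,0) (19,8) (19,15) (13,183/11)]
3. After y ≥ 7: [(13,7) (149/8,7) (19,8) (19,15) (13,183/11)]
4. After y ≤ 17: [(13,7) (149/8,7) (19,8) (19,15) (13,183/11)]
5. Canonical ring: [(13,7) (149/8,7) (19,8) (19,15) (13,183/11)]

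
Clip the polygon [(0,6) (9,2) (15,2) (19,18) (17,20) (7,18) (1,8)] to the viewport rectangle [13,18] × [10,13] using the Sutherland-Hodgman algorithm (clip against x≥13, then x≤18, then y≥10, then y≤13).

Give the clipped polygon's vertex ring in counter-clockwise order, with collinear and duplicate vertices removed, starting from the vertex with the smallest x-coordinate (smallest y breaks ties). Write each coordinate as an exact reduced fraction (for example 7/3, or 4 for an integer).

1. After x ≥ 13: [(13,2) (15,2) (19,18) (17,20) (13,96/5)]
2. After x ≤ 18: [(13,2) (15,2) (18,14) (18,19) (17,20) (13,96/5)]
3. After y ≥ 10: [(13,10) (17,10) (18,14) (18,19) (17,20) (13,96/5)]
4. After y ≤ 13: [(13,13) (13,10) (17,10) (71/4,13)]
5. Canonical ring: [(13,10) (17,10) (71/4,13) (13,13)]

Clipped polygon: [(13,10) (17,10) (71/4,13) (13,13)]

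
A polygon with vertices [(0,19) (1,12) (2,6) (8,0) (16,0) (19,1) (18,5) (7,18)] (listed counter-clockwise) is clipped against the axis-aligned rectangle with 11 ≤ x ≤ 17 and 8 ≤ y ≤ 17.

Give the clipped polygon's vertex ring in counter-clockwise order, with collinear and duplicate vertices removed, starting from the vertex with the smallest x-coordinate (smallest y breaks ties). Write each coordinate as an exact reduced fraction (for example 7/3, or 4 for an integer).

1. After x ≥ 11: [(11,0) (16,0) (19,1) (18,5) (11,146/11)]
2. After x ≤ 17: [(11,0) (16,0) (17,1/3) (17,68/11) (11,146/11)]
3. After y ≥ 8: [(11,8) (201/13,8) (11,146/11)]
4. After y ≤ 17: [(11,8) (201/13,8) (11,146/11)]
5. Canonical ring: [(11,8) (201/13,8) (11,146/11)]

Clipped polygon: [(11,8) (201/13,8) (11,146/11)]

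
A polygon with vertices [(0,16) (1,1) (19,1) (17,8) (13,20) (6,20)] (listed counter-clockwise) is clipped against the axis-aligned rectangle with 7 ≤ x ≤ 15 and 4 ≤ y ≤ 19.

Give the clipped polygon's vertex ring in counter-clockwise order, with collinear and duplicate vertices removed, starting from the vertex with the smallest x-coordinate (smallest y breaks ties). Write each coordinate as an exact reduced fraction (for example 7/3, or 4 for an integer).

Clipped polygon: [(7,4) (15,4) (15,14) (40/3,19) (7,19)]

1. After x ≥ 7: [(7,1) (19,1) (17,8) (13,20) (7,20)]
2. After x ≤ 15: [(7,1) (15,1) (15,14) (13,20) (7,20)]
3. After y ≥ 4: [(7,4) (15,4) (15,14) (13,20) (7,20)]
4. After y ≤ 19: [(7,19) (7,4) (15,4) (15,14) (40/3,19)]
5. Canonical ring: [(7,4) (15,4) (15,14) (40/3,19) (7,19)]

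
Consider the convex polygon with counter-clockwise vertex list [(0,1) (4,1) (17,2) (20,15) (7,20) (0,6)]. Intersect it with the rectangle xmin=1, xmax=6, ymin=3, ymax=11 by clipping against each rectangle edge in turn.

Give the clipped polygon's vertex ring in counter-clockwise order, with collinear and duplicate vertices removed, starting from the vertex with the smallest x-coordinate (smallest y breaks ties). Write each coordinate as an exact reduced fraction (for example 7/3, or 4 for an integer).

1. After x ≥ 1: [(1,1) (4,1) (17,2) (20,15) (7,20) (1,8)]
2. After x ≤ 6: [(1,1) (4,1) (6,15/13) (6,18) (1,8)]
3. After y ≥ 3: [(1,3) (6,3) (6,18) (1,8)]
4. After y ≤ 11: [(1,3) (6,3) (6,11) (5/2,11) (1,8)]
5. Canonical ring: [(1,3) (6,3) (6,11) (5/2,11) (1,8)]

Clipped polygon: [(1,3) (6,3) (6,11) (5/2,11) (1,8)]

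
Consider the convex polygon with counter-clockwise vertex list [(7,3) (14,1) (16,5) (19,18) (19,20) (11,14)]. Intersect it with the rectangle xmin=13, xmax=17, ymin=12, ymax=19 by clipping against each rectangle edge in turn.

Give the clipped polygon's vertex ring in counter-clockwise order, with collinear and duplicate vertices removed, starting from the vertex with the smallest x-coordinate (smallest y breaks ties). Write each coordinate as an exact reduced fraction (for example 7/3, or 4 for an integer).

Clipped polygon: [(13,12) (17,12) (17,37/2) (13,31/2)]

1. After x ≥ 13: [(13,9/7) (14,1) (16,5) (19,18) (19,20) (13,31/2)]
2. After x ≤ 17: [(13,9/7) (14,1) (16,5) (17,28/3) (17,37/2) (13,31/2)]
3. After y ≥ 12: [(13,12) (17,12) (17,37/2) (13,31/2)]
4. After y ≤ 19: [(13,12) (17,12) (17,37/2) (13,31/2)]
5. Canonical ring: [(13,12) (17,12) (17,37/2) (13,31/2)]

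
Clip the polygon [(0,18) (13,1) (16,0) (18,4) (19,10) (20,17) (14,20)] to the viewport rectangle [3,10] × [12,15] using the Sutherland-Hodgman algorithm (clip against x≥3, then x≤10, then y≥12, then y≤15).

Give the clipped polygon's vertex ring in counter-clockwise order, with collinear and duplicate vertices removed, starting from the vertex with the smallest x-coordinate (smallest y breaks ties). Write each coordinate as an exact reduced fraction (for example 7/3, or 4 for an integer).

Clipped polygon: [(3,183/13) (78/17,12) (10,12) (10,15) (3,15)]

1. After x ≥ 3: [(3,129/7) (3,183/13) (13,1) (16,0) (18,4) (19,10) (20,17) (14,20)]
2. After x ≤ 10: [(10,136/7) (3,129/7) (3,183/13) (10,64/13)]
3. After y ≥ 12: [(10,12) (10,136/7) (3,129/7) (3,183/13) (78/17,12)]
4. After y ≤ 15: [(10,12) (10,15) (3,15) (3,183/13) (78/17,12)]
5. Canonical ring: [(3,183/13) (78/17,12) (10,12) (10,15) (3,15)]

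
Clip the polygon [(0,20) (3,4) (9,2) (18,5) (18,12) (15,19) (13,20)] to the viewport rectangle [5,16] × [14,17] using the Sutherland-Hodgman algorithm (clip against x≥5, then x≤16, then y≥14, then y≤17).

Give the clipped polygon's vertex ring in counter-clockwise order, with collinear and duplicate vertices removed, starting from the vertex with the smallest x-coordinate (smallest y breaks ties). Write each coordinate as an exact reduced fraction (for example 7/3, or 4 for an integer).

1. After x ≥ 5: [(5,20) (5,10/3) (9,2) (18,5) (18,12) (15,19) (13,20)]
2. After x ≤ 16: [(5,20) (5,10/3) (9,2) (16,13/3) (16,50/3) (15,19) (13,20)]
3. After y ≥ 14: [(5,20) (5,14) (16,14) (16,50/3) (15,19) (13,20)]
4. After y ≤ 17: [(5,17) (5,14) (16,14) (16,50/3) (111/7,17)]
5. Canonical ring: [(5,14) (16,14) (16,50/3) (111/7,17) (5,17)]

Clipped polygon: [(5,14) (16,14) (16,50/3) (111/7,17) (5,17)]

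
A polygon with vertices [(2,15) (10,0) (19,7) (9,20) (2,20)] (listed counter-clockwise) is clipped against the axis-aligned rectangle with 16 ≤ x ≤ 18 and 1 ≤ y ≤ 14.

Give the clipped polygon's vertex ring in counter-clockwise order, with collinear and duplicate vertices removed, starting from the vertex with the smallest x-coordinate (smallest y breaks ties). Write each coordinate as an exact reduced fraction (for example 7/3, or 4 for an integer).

Clipped polygon: [(16,14/3) (18,56/9) (18,83/10) (16,109/10)]

1. After x ≥ 16: [(16,14/3) (19,7) (16,109/10)]
2. After x ≤ 18: [(16,14/3) (18,56/9) (18,83/10) (16,109/10)]
3. After y ≥ 1: [(16,14/3) (18,56/9) (18,83/10) (16,109/10)]
4. After y ≤ 14: [(16,14/3) (18,56/9) (18,83/10) (16,109/10)]
5. Canonical ring: [(16,14/3) (18,56/9) (18,83/10) (16,109/10)]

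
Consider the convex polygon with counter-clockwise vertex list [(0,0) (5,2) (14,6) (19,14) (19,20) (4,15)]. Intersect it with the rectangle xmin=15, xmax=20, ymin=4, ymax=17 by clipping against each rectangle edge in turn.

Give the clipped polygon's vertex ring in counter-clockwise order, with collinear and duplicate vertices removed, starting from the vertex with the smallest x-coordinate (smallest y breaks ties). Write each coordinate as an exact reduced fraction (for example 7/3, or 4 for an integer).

Clipped polygon: [(15,38/5) (19,14) (19,17) (15,17)]

1. After x ≥ 15: [(15,38/5) (19,14) (19,20) (15,56/3)]
2. After x ≤ 20: [(15,38/5) (19,14) (19,20) (15,56/3)]
3. After y ≥ 4: [(15,38/5) (19,14) (19,20) (15,56/3)]
4. After y ≤ 17: [(15,17) (15,38/5) (19,14) (19,17)]
5. Canonical ring: [(15,38/5) (19,14) (19,17) (15,17)]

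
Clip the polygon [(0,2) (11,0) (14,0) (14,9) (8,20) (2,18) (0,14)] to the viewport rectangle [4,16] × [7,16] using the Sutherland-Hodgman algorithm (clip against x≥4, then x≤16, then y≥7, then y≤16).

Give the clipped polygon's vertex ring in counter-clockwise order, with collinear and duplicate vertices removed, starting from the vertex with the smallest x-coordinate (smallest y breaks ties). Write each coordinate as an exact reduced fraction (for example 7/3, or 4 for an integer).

1. After x ≥ 4: [(4,14/11) (11,0) (14,0) (14,9) (8,20) (4,56/3)]
2. After x ≤ 16: [(4,14/11) (11,0) (14,0) (14,9) (8,20) (4,56/3)]
3. After y ≥ 7: [(4,7) (14,7) (14,9) (8,20) (4,56/3)]
4. After y ≤ 16: [(4,16) (4,7) (14,7) (14,9) (112/11,16)]
5. Canonical ring: [(4,7) (14,7) (14,9) (112/11,16) (4,16)]

Clipped polygon: [(4,7) (14,7) (14,9) (112/11,16) (4,16)]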